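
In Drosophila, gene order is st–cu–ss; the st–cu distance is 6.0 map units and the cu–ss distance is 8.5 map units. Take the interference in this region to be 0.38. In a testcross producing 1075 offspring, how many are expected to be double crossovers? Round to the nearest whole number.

3

Map distances give recombination frequencies of 0.060 and 0.085 for the two intervals.
With interference 0.38 (so coincidence = 0.62), expected double-crossover frequency = 0.060 × 0.085 × 0.62 = 0.00316.
Expected number = 0.00316 × 1075 = 3.40 ≈ 3.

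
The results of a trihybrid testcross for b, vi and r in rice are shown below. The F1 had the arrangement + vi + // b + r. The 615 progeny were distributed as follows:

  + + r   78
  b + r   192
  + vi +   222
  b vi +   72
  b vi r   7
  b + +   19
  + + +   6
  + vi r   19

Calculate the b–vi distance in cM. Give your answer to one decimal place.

The two rarest classes, + + + and b vi r, are the double crossovers. Comparing them with the parentals, only the vi allele has switched, so vi is the middle locus and the order is b – vi – r.
Crossovers in the b–vi interval produce the single-crossover classes b vi + and + + r (72 + 78 = 150) plus the double crossovers (13).
RF(b–vi) = (150 + 13) / 615 = 163/615 = 0.2650 → 26.5 cM.

26.5 cM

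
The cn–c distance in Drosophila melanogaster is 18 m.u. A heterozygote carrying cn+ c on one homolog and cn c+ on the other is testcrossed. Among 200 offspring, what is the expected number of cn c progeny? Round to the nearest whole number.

18

A map distance of 18 m.u. corresponds to a recombination frequency of 0.180.
The F1 is cn+ c / cn c+, so cn c is a recombinant gamete class with expected frequency r/2 = 0.180/2 = 0.0900.
Expected number = 0.0900 × 200 = 18.00 ≈ 18.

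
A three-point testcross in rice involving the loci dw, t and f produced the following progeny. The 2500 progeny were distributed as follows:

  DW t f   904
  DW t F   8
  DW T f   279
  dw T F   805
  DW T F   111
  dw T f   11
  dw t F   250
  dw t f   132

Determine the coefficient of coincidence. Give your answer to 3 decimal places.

The two most frequent reciprocal classes, DW t f and dw T F, are the parental types, so the F1 was DW t f / dw T F.
The two rarest classes, DW t F and dw T f, are the double crossovers. Comparing them with the parentals, only the f allele has switched, so f is the middle locus and the order is dw – f – t.
dw–f: (243 + 19)/2500 = 0.1048; f–t: (529 + 19)/2500 = 0.2192.
Expected DCO frequency = 0.1048 × 0.2192 ≈ 0.02297; observed = 19/2500 ≈ 0.00760.
Coefficient of coincidence = 0.00760/0.02297 ≈ 0.331.

0.331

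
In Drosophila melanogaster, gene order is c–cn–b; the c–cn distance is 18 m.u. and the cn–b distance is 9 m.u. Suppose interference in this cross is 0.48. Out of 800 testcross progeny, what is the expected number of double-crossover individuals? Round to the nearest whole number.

Map distances give recombination frequencies of 0.180 and 0.090 for the two intervals.
With interference 0.48 (so coincidence = 0.52), expected double-crossover frequency = 0.180 × 0.090 × 0.52 = 0.00842.
Expected number = 0.00842 × 800 = 6.74 ≈ 7.

7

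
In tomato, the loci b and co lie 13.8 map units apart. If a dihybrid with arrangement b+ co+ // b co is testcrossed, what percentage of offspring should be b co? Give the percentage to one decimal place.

A map distance of 13.8 map units corresponds to a recombination frequency of 0.138.
The F1 is b+ co+ / b co, so b co is a parental gamete class with expected frequency (1 − r)/2 = 0.862/2 = 0.4310.
That is 0.4310 = 43.1% of the progeny.

43.1%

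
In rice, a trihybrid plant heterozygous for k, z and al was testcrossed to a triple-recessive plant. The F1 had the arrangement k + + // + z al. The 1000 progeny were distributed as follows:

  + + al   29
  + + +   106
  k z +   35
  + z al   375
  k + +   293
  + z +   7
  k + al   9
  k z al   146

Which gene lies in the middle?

al

The two rarest classes, k + al and + z +, are the double crossovers. Comparing them with the parentals, only the al allele has switched, so al is the middle locus and the order is k – al – z.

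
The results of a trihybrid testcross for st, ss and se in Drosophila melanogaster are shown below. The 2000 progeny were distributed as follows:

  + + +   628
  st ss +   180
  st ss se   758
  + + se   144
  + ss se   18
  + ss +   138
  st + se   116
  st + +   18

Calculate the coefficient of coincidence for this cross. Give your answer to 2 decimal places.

The two most frequent reciprocal classes, st ss se and + + +, are the parental types, so the F1 was st ss se / + + +.
The two rarest classes, + ss se and st + +, are the double crossovers. Comparing them with the parentals, only the st allele has switched, so st is the middle locus and the order is se – st – ss.
se–st: (324 + 36)/2000 = 0.1800; st–ss: (254 + 36)/2000 = 0.1450.
Expected DCO frequency = 0.1800 × 0.1450 ≈ 0.02610; observed = 36/2000 ≈ 0.01800.
Coefficient of coincidence = 0.01800/0.02610 ≈ 0.69.

0.69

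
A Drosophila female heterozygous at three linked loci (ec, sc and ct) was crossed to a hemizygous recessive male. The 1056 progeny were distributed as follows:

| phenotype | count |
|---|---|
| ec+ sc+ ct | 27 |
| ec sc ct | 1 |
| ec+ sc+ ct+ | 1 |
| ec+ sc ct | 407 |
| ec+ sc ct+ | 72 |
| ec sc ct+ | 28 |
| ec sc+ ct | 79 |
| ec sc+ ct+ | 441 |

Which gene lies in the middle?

ec

The two most frequent reciprocal classes, ec+ sc ct and ec sc+ ct+, are the parental types, so the F1 was ec+ sc ct / ec sc+ ct+.
The two rarest classes, ec sc ct and ec+ sc+ ct+, are the double crossovers. Comparing them with the parentals, only the ec allele has switched, so ec is the middle locus and the order is sc – ec – ct.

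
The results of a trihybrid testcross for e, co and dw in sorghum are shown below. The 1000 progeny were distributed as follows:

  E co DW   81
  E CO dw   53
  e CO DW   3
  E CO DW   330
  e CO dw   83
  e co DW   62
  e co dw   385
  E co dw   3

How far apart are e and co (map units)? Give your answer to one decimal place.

17.0 map units

The two most frequent reciprocal classes, E CO DW and e co dw, are the parental types, so the F1 was E CO DW / e co dw.
The two rarest classes, e CO DW and E co dw, are the double crossovers. Comparing them with the parentals, only the e allele has switched, so e is the middle locus and the order is co – e – dw.
Crossovers in the co–e interval produce the single-crossover classes E co DW and e CO dw (81 + 83 = 164) plus the double crossovers (6).
RF(co–e) = (164 + 6) / 1000 = 170/1000 = 0.1700 → 17.0 map units.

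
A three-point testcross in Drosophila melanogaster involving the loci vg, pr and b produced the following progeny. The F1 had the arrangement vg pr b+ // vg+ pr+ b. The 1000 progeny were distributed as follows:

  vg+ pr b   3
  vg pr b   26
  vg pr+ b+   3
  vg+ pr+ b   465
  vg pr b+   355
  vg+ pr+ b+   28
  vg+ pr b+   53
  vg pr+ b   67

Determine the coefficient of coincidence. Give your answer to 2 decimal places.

The two rarest classes, vg pr+ b+ and vg+ pr b, are the double crossovers. Comparing them with the parentals, only the pr allele has switched, so pr is the middle locus and the order is vg – pr – b.
vg–pr: (120 + 6)/1000 = 0.1260; pr–b: (54 + 6)/1000 = 0.0600.
Expected DCO frequency = 0.1260 × 0.0600 ≈ 0.00756; observed = 6/1000 ≈ 0.00600.
Coefficient of coincidence = 0.00600/0.00756 ≈ 0.79.

0.79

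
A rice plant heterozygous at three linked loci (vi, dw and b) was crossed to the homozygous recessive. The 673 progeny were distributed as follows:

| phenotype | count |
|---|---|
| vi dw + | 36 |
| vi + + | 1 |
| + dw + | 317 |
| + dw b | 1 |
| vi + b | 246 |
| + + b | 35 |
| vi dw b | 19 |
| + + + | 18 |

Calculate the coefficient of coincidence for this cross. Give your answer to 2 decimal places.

The two most frequent reciprocal classes, + dw + and vi + b, are the parental types, so the F1 was + dw + / vi + b.
The two rarest classes, + dw b and vi + +, are the double crossovers. Comparing them with the parentals, only the b allele has switched, so b is the middle locus and the order is vi – b – dw.
vi–b: (71 + 2)/673 = 0.1085; b–dw: (37 + 2)/673 = 0.0579.
Expected DCO frequency = 0.1085 × 0.0579 ≈ 0.00628; observed = 2/673 ≈ 0.00297.
Coefficient of coincidence = 0.00297/0.00628 ≈ 0.47.

0.47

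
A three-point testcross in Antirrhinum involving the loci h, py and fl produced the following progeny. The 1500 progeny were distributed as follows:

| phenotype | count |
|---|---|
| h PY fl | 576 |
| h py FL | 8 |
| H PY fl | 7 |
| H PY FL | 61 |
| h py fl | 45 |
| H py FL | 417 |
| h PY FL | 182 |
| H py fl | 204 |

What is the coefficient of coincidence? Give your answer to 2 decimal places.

The two most frequent reciprocal classes, H py FL and h PY fl, are the parental types, so the F1 was H py FL / h PY fl.
The two rarest classes, h py FL and H PY fl, are the double crossovers. Comparing them with the parentals, only the h allele has switched, so h is the middle locus and the order is py – h – fl.
py–h: (106 + 15)/1500 = 0.0807; h–fl: (386 + 15)/1500 = 0.2673.
Expected DCO frequency = 0.0807 × 0.2673 ≈ 0.02157; observed = 15/1500 ≈ 0.01000.
Coefficient of coincidence = 0.01000/0.02157 ≈ 0.46.

0.46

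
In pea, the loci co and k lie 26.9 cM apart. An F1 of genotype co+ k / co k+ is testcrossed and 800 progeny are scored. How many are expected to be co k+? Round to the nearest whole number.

A map distance of 26.9 cM corresponds to a recombination frequency of 0.269.
The F1 is co+ k / co k+, so co k+ is a parental gamete class with expected frequency (1 − r)/2 = 0.731/2 = 0.3655.
Expected number = 0.3655 × 800 = 292.40 ≈ 292.

292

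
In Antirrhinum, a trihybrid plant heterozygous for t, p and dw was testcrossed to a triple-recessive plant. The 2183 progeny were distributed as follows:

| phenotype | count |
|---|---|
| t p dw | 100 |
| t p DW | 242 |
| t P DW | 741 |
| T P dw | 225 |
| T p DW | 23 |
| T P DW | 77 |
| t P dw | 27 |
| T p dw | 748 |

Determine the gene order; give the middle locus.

The two most frequent reciprocal classes, t P DW and T p dw, are the parental types, so the F1 was t P DW / T p dw.
The two rarest classes, t P dw and T p DW, are the double crossovers. Comparing them with the parentals, only the dw allele has switched, so dw is the middle locus and the order is p – dw – t.

dw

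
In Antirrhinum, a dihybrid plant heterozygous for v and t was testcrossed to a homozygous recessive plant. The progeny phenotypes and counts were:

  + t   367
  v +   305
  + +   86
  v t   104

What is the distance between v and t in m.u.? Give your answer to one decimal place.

22.0 m.u.

The two most frequent classes, + t (367) and v + (305), are the parental types, so the F1 was + t / v +.
The recombinant classes are + + and v t: 86 + 104 = 190.
Recombination frequency = 190/862 = 0.2204 ≈ 22.0%, i.e. 22.0 m.u.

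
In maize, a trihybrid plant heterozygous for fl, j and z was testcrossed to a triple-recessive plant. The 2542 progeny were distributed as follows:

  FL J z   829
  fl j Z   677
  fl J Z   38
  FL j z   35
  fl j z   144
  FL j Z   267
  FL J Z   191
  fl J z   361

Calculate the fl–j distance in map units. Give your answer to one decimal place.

The two most frequent reciprocal classes, FL J z and fl j Z, are the parental types, so the F1 was FL J z / fl j Z.
The two rarest classes, FL j z and fl J Z, are the double crossovers. Comparing them with the parentals, only the j allele has switched, so j is the middle locus and the order is fl – j – z.
Crossovers in the fl–j interval produce the single-crossover classes fl J z and FL j Z (361 + 267 = 628) plus the double crossovers (73).
RF(fl–j) = (628 + 73) / 2542 = 701/2542 = 0.2758 → 27.6 map units.

27.6 map units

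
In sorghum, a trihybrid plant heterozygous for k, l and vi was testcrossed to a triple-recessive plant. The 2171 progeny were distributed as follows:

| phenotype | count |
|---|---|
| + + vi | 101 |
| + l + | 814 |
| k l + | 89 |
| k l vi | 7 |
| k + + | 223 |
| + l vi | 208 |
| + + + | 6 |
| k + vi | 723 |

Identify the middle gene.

l

The two most frequent reciprocal classes, k + vi and + l +, are the parental types, so the F1 was k + vi / + l +.
The two rarest classes, k l vi and + + +, are the double crossovers. Comparing them with the parentals, only the l allele has switched, so l is the middle locus and the order is vi – l – k.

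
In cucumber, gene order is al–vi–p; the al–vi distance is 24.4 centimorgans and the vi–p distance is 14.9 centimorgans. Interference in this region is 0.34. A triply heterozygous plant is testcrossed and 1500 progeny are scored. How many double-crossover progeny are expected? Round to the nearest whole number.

36

Map distances give recombination frequencies of 0.244 and 0.149 for the two intervals.
With interference 0.34 (so coincidence = 0.66), expected double-crossover frequency = 0.244 × 0.149 × 0.66 = 0.02399.
Expected number = 0.02399 × 1500 = 35.99 ≈ 36.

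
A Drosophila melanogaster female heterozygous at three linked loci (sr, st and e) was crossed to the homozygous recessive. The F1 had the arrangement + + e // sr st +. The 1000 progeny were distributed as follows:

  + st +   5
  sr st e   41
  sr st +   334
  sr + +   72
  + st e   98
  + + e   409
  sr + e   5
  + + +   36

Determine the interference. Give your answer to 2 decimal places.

The two rarest classes, sr + e and + st +, are the double crossovers. Comparing them with the parentals, only the sr allele has switched, so sr is the middle locus and the order is st – sr – e.
st–sr: (170 + 10)/1000 = 0.1800; sr–e: (77 + 10)/1000 = 0.0870.
Expected DCO frequency = 0.1800 × 0.0870 ≈ 0.01566; observed = 10/1000 ≈ 0.01000.
Coefficient of coincidence = 0.01000/0.01566 ≈ 0.64; interference = 1 − 0.64 = 0.36.

0.36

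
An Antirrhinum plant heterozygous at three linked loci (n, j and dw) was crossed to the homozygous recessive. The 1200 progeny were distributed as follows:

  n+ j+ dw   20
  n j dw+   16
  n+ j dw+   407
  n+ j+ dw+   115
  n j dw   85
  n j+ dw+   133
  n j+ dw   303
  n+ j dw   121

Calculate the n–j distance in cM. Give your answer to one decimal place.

19.7 cM

The two most frequent reciprocal classes, n+ j dw+ and n j+ dw, are the parental types, so the F1 was n+ j dw+ / n j+ dw.
The two rarest classes, n j dw+ and n+ j+ dw, are the double crossovers. Comparing them with the parentals, only the n allele has switched, so n is the middle locus and the order is j – n – dw.
Crossovers in the j–n interval produce the single-crossover classes n+ j+ dw+ and n j dw (115 + 85 = 200) plus the double crossovers (36).
RF(j–n) = (200 + 36) / 1200 = 236/1200 = 0.1967 → 19.7 cM.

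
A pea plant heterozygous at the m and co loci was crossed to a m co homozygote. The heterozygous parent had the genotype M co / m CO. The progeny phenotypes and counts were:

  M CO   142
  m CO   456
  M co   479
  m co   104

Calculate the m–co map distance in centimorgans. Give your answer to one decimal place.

The recombinant classes are M CO and m co: 142 + 104 = 246.
Recombination frequency = 246/1181 = 0.2083 ≈ 20.8%, i.e. 20.8 centimorgans.

20.8 centimorgans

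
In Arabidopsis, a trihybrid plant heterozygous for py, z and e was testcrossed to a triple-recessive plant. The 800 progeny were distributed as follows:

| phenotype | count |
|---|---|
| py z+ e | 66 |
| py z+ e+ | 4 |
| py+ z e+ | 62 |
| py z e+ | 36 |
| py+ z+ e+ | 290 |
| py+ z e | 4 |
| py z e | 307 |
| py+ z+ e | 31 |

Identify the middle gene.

py

The two most frequent reciprocal classes, py+ z+ e+ and py z e, are the parental types, so the F1 was py+ z+ e+ / py z e.
The two rarest classes, py z+ e+ and py+ z e, are the double crossovers. Comparing them with the parentals, only the py allele has switched, so py is the middle locus and the order is z – py – e.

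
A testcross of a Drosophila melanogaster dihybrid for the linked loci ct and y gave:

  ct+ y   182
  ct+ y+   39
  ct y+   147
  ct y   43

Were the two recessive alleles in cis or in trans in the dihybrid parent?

trans

The two most frequent classes are ct+ y (182) and ct y+ (147); these are the parental (non-recombinant) types.
So the F1 carried ct+ y on one chromosome and ct y+ on the other — the recessive alleles are on opposite chromosomes (trans / repulsion).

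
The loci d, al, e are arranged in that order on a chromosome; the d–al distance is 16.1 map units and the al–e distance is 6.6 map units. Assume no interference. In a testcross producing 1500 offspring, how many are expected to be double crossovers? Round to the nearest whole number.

Map distances give recombination frequencies of 0.161 and 0.066 for the two intervals.
With no interference, expected double-crossover frequency = 0.161 × 0.066 = 0.01063.
Expected number = 0.01063 × 1500 = 15.94 ≈ 16.

16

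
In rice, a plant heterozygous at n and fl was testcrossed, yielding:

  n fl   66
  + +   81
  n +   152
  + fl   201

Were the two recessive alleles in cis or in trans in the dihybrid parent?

trans

The two most frequent classes are + fl (201) and n + (152); these are the parental (non-recombinant) types.
So the F1 carried + fl on one chromosome and n + on the other — the recessive alleles are on opposite chromosomes (trans / repulsion).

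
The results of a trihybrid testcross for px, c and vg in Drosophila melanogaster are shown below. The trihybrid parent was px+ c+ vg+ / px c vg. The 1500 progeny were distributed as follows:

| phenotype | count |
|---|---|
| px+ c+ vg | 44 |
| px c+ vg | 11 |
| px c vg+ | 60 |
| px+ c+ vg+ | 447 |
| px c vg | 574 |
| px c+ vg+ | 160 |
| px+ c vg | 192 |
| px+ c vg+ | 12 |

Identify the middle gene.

c

The two rarest classes, px+ c vg+ and px c+ vg, are the double crossovers. Comparing them with the parentals, only the c allele has switched, so c is the middle locus and the order is vg – c – px.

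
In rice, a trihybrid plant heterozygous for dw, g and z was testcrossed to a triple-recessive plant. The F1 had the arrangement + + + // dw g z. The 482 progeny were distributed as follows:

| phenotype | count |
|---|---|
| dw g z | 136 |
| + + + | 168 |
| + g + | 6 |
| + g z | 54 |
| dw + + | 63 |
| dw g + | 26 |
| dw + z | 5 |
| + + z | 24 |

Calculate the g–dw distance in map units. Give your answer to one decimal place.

26.6 map units

The two rarest classes, + g + and dw + z, are the double crossovers. Comparing them with the parentals, only the g allele has switched, so g is the middle locus and the order is z – g – dw.
Crossovers in the g–dw interval produce the single-crossover classes dw + + and + g z (63 + 54 = 117) plus the double crossovers (11).
RF(g–dw) = (117 + 11) / 482 = 128/482 = 0.2656 → 26.6 map units.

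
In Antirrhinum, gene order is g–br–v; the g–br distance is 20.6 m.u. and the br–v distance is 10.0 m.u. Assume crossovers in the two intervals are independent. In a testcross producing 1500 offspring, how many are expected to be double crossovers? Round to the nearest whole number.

31

Map distances give recombination frequencies of 0.206 and 0.100 for the two intervals.
With no interference, expected double-crossover frequency = 0.206 × 0.100 = 0.02060.
Expected number = 0.02060 × 1500 = 30.90 ≈ 31.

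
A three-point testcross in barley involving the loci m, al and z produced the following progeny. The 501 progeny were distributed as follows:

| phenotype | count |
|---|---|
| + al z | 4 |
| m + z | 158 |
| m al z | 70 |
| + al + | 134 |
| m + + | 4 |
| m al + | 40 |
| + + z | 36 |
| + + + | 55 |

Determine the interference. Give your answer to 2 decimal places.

The two most frequent reciprocal classes, m + z and + al +, are the parental types, so the F1 was m + z / + al +.
The two rarest classes, m + + and + al z, are the double crossovers. Comparing them with the parentals, only the z allele has switched, so z is the middle locus and the order is m – z – al.
m–z: (76 + 8)/501 = 0.1677; z–al: (125 + 8)/501 = 0.2655.
Expected DCO frequency = 0.1677 × 0.2655 ≈ 0.04452; observed = 8/501 ≈ 0.01597.
Coefficient of coincidence = 0.01597/0.04452 ≈ 0.36; interference = 1 − 0.36 = 0.64.

0.64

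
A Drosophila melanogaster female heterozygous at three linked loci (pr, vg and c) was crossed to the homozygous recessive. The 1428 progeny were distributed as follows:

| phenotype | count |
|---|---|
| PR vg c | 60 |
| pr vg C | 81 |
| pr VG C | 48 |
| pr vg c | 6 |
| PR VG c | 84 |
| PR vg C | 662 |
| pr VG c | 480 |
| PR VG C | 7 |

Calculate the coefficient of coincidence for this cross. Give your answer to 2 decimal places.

0.86

The two most frequent reciprocal classes, PR vg C and pr VG c, are the parental types, so the F1 was PR vg C / pr VG c.
The two rarest classes, PR VG C and pr vg c, are the double crossovers. Comparing them with the parentals, only the vg allele has switched, so vg is the middle locus and the order is c – vg – pr.
c–vg: (108 + 13)/1428 = 0.0847; vg–pr: (165 + 13)/1428 = 0.1246.
Expected DCO frequency = 0.0847 × 0.1246 ≈ 0.01055; observed = 13/1428 ≈ 0.00910.
Coefficient of coincidence = 0.00910/0.01055 ≈ 0.86.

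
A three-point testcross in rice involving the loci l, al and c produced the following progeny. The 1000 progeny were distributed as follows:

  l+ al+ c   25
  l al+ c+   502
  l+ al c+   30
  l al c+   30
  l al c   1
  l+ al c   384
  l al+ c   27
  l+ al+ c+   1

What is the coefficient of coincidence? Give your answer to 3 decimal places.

0.595

The two most frequent reciprocal classes, l al+ c+ and l+ al c, are the parental types, so the F1 was l al+ c+ / l+ al c.
The two rarest classes, l+ al+ c+ and l al c, are the double crossovers. Comparing them with the parentals, only the l allele has switched, so l is the middle locus and the order is c – l – al.
c–l: (57 + 2)/1000 = 0.0590; l–al: (55 + 2)/1000 = 0.0570.
Expected DCO frequency = 0.0590 × 0.0570 ≈ 0.00336; observed = 2/1000 ≈ 0.00200.
Coefficient of coincidence = 0.00200/0.00336 ≈ 0.595.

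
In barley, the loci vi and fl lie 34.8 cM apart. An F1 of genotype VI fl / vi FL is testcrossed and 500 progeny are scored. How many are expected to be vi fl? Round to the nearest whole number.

87

A map distance of 34.8 cM corresponds to a recombination frequency of 0.348.
The F1 is VI fl / vi FL, so vi fl is a recombinant gamete class with expected frequency r/2 = 0.348/2 = 0.1740.
Expected number = 0.1740 × 500 = 87.00 ≈ 87.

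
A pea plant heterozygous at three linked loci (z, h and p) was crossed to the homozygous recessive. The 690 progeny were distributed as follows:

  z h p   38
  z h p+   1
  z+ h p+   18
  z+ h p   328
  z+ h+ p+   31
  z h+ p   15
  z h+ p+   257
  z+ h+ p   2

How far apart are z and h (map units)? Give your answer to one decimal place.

10.4 map units

The two most frequent reciprocal classes, z h+ p+ and z+ h p, are the parental types, so the F1 was z h+ p+ / z+ h p.
The two rarest classes, z h p+ and z+ h+ p, are the double crossovers. Comparing them with the parentals, only the h allele has switched, so h is the middle locus and the order is p – h – z.
Crossovers in the h–z interval produce the single-crossover classes z+ h+ p+ and z h p (31 + 38 = 69) plus the double crossovers (3).
RF(h–z) = (69 + 3) / 690 = 72/690 = 0.1043 → 10.4 map units.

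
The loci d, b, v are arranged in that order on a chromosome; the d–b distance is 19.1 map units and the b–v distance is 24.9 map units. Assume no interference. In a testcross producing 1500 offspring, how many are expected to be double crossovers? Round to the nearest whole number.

Map distances give recombination frequencies of 0.191 and 0.249 for the two intervals.
With no interference, expected double-crossover frequency = 0.191 × 0.249 = 0.04756.
Expected number = 0.04756 × 1500 = 71.34 ≈ 71.

71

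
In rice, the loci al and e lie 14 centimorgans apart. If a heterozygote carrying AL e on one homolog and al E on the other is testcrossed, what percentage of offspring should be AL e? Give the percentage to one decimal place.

A map distance of 14 centimorgans corresponds to a recombination frequency of 0.140.
The F1 is AL e / al E, so AL e is a parental gamete class with expected frequency (1 − r)/2 = 0.860/2 = 0.4300.
That is 0.4300 = 43.0% of the progeny.

43.0%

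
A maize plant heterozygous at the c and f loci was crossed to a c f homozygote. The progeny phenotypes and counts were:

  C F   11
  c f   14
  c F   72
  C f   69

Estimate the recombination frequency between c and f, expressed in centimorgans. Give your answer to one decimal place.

The two most frequent classes, C f (69) and c F (72), are the parental types, so the F1 was C f / c F.
The recombinant classes are C F and c f: 11 + 14 = 25.
Recombination frequency = 25/166 = 0.1506 ≈ 15.1%, i.e. 15.1 centimorgans.

15.1 centimorgans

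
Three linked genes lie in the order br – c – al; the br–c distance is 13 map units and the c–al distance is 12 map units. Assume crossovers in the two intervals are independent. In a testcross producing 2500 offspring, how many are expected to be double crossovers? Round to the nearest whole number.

39

Map distances give recombination frequencies of 0.130 and 0.120 for the two intervals.
With no interference, expected double-crossover frequency = 0.130 × 0.120 = 0.01560.
Expected number = 0.01560 × 2500 = 39.00 ≈ 39.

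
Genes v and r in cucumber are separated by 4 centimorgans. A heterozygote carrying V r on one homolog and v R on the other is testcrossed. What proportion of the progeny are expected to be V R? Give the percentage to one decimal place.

2.0%

A map distance of 4 centimorgans corresponds to a recombination frequency of 0.040.
The F1 is V r / v R, so V R is a recombinant gamete class with expected frequency r/2 = 0.040/2 = 0.0200.
That is 0.0200 = 2.0% of the progeny.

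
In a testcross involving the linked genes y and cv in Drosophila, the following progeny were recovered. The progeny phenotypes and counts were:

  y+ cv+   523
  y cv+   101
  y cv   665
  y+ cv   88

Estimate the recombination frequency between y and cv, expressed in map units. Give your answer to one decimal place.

13.7 map units

The two most frequent classes, y+ cv+ (523) and y cv (665), are the parental types, so the F1 was y+ cv+ / y cv.
The recombinant classes are y+ cv and y cv+: 88 + 101 = 189.
Recombination frequency = 189/1377 = 0.1373 ≈ 13.7%, i.e. 13.7 map units.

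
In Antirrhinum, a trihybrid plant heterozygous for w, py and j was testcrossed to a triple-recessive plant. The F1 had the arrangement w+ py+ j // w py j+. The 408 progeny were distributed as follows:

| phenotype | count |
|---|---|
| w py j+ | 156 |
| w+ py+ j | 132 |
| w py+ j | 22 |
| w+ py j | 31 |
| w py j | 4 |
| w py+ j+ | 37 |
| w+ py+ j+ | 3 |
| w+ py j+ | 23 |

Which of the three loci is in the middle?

j

The two rarest classes, w+ py+ j+ and w py j, are the double crossovers. Comparing them with the parentals, only the j allele has switched, so j is the middle locus and the order is w – j – py.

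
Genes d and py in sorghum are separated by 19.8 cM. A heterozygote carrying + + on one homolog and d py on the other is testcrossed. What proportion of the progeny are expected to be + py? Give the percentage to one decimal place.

9.9%

A map distance of 19.8 cM corresponds to a recombination frequency of 0.198.
The F1 is + + / d py, so + py is a recombinant gamete class with expected frequency r/2 = 0.198/2 = 0.0990.
That is 0.0990 = 9.9% of the progeny.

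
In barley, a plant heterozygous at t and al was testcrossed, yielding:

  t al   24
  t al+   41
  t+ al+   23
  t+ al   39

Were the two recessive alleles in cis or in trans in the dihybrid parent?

trans

The two most frequent classes are t+ al (39) and t al+ (41); these are the parental (non-recombinant) types.
So the F1 carried t+ al on one chromosome and t al+ on the other — the recessive alleles are on opposite chromosomes (trans / repulsion).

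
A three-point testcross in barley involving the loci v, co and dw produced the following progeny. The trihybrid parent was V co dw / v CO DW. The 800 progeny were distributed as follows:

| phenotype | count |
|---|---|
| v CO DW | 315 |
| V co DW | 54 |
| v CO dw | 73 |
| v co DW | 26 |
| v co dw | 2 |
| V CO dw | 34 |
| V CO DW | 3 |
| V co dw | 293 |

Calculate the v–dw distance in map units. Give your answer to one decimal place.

The two rarest classes, v co dw and V CO DW, are the double crossovers. Comparing them with the parentals, only the v allele has switched, so v is the middle locus and the order is co – v – dw.
Crossovers in the v–dw interval produce the single-crossover classes V co DW and v CO dw (54 + 73 = 127) plus the double crossovers (5).
RF(v–dw) = (127 + 5) / 800 = 132/800 = 0.1650 → 16.5 map units.

16.5 map units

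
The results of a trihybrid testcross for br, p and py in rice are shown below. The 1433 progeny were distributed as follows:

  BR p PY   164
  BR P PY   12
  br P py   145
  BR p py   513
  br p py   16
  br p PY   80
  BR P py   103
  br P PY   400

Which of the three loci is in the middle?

br

The two most frequent reciprocal classes, br P PY and BR p py, are the parental types, so the F1 was br P PY / BR p py.
The two rarest classes, BR P PY and br p py, are the double crossovers. Comparing them with the parentals, only the br allele has switched, so br is the middle locus and the order is py – br – p.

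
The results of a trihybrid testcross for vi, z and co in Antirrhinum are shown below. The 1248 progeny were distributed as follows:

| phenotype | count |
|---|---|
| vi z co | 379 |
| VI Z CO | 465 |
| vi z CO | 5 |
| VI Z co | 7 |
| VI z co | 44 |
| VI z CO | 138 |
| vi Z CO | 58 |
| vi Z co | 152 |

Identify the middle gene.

The two most frequent reciprocal classes, vi z co and VI Z CO, are the parental types, so the F1 was vi z co / VI Z CO.
The two rarest classes, vi z CO and VI Z co, are the double crossovers. Comparing them with the parentals, only the co allele has switched, so co is the middle locus and the order is z – co – vi.

co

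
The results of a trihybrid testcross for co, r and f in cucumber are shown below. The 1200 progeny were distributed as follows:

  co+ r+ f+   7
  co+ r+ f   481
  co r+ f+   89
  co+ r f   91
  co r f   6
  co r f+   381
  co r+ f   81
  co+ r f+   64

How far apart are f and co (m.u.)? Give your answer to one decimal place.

The two most frequent reciprocal classes, co+ r+ f and co r f+, are the parental types, so the F1 was co+ r+ f / co r f+.
The two rarest classes, co+ r+ f+ and co r f, are the double crossovers. Comparing them with the parentals, only the f allele has switched, so f is the middle locus and the order is co – f – r.
Crossovers in the co–f interval produce the single-crossover classes co r+ f and co+ r f+ (81 + 64 = 145) plus the double crossovers (13).
RF(co–f) = (145 + 13) / 1200 = 158/1200 = 0.1317 → 13.2 m.u.

13.2 m.u.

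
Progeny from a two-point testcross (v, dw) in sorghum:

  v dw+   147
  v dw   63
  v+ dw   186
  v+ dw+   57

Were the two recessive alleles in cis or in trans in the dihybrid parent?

trans

The two most frequent classes are v+ dw (186) and v dw+ (147); these are the parental (non-recombinant) types.
So the F1 carried v+ dw on one chromosome and v dw+ on the other — the recessive alleles are on opposite chromosomes (trans / repulsion).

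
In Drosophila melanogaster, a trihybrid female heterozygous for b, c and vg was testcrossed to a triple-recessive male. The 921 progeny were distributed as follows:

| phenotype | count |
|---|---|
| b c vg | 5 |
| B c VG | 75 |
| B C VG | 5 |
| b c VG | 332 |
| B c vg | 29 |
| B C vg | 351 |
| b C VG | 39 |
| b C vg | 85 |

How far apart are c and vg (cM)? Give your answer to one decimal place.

The two most frequent reciprocal classes, B C vg and b c VG, are the parental types, so the F1 was B C vg / b c VG.
The two rarest classes, B C VG and b c vg, are the double crossovers. Comparing them with the parentals, only the vg allele has switched, so vg is the middle locus and the order is c – vg – b.
Crossovers in the c–vg interval produce the single-crossover classes B c vg and b C VG (29 + 39 = 68) plus the double crossovers (10).
RF(c–vg) = (68 + 10) / 921 = 78/921 = 0.0847 → 8.5 cM.

8.5 cM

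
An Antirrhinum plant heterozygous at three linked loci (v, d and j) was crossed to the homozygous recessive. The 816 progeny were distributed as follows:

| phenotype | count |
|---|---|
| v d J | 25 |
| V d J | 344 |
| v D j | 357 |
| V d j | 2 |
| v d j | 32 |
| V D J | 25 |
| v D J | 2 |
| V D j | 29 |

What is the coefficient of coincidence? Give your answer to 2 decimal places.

The two most frequent reciprocal classes, v D j and V d J, are the parental types, so the F1 was v D j / V d J.
The two rarest classes, v D J and V d j, are the double crossovers. Comparing them with the parentals, only the j allele has switched, so j is the middle locus and the order is v – j – d.
v–j: (54 + 4)/816 = 0.0711; j–d: (57 + 4)/816 = 0.0748.
Expected DCO frequency = 0.0711 × 0.0748 ≈ 0.00532; observed = 4/816 ≈ 0.00490.
Coefficient of coincidence = 0.00490/0.00532 ≈ 0.92.

0.92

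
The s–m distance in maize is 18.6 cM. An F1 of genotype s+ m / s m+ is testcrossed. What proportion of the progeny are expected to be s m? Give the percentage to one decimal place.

A map distance of 18.6 cM corresponds to a recombination frequency of 0.186.
The F1 is s+ m / s m+, so s m is a recombinant gamete class with expected frequency r/2 = 0.186/2 = 0.0930.
That is 0.0930 = 9.3% of the progeny.

9.3%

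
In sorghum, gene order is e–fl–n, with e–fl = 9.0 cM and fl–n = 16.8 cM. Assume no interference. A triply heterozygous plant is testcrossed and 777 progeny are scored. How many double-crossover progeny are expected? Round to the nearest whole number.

12

Map distances give recombination frequencies of 0.090 and 0.168 for the two intervals.
With no interference, expected double-crossover frequency = 0.090 × 0.168 = 0.01512.
Expected number = 0.01512 × 777 = 11.75 ≈ 12.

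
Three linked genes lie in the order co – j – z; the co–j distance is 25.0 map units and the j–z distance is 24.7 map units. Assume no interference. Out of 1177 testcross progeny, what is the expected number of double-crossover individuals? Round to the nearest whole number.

Map distances give recombination frequencies of 0.250 and 0.247 for the two intervals.
With no interference, expected double-crossover frequency = 0.250 × 0.247 = 0.06175.
Expected number = 0.06175 × 1177 = 72.68 ≈ 73.

73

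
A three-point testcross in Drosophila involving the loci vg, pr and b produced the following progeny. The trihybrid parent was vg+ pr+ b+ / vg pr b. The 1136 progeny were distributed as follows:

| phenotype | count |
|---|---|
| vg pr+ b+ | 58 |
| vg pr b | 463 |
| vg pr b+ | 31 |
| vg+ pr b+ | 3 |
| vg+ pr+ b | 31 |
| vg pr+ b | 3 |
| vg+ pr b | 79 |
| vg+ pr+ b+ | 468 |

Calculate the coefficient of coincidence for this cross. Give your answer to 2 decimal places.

The two rarest classes, vg+ pr b+ and vg pr+ b, are the double crossovers. Comparing them with the parentals, only the pr allele has switched, so pr is the middle locus and the order is b – pr – vg.
b–pr: (62 + 6)/1136 = 0.0599; pr–vg: (137 + 6)/1136 = 0.1259.
Expected DCO frequency = 0.0599 × 0.1259 ≈ 0.00754; observed = 6/1136 ≈ 0.00528.
Coefficient of coincidence = 0.00528/0.00754 ≈ 0.70.

0.70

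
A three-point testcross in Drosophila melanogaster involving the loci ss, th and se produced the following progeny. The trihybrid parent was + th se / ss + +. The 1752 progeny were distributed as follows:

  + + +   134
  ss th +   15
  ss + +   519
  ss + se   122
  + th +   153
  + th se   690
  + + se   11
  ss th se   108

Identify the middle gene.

th

The two rarest classes, + + se and ss th +, are the double crossovers. Comparing them with the parentals, only the th allele has switched, so th is the middle locus and the order is ss – th – se.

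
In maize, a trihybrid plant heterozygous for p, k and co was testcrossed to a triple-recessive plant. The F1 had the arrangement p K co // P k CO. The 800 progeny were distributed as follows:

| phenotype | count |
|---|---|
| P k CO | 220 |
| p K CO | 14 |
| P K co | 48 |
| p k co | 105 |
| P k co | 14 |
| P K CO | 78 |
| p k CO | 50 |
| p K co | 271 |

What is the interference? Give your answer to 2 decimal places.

The two rarest classes, p K CO and P k co, are the double crossovers. Comparing them with the parentals, only the co allele has switched, so co is the middle locus and the order is k – co – p.
k–co: (183 + 28)/800 = 0.2637; co–p: (98 + 28)/800 = 0.1575.
Expected DCO frequency = 0.2637 × 0.1575 ≈ 0.04153; observed = 28/800 ≈ 0.03500.
Coefficient of coincidence = 0.03500/0.04153 ≈ 0.84; interference = 1 − 0.84 = 0.16.

0.16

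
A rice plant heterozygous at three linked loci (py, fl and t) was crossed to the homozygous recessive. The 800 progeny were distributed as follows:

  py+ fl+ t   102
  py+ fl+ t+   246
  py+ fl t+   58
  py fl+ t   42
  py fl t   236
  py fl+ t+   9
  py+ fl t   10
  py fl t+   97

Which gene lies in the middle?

py

The two most frequent reciprocal classes, py+ fl+ t+ and py fl t, are the parental types, so the F1 was py+ fl+ t+ / py fl t.
The two rarest classes, py fl+ t+ and py+ fl t, are the double crossovers. Comparing them with the parentals, only the py allele has switched, so py is the middle locus and the order is fl – py – t.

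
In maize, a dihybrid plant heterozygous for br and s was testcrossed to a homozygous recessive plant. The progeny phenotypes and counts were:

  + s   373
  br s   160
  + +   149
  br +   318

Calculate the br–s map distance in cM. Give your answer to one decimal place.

The two most frequent classes, + s (373) and br + (318), are the parental types, so the F1 was + s / br +.
The recombinant classes are + + and br s: 149 + 160 = 309.
Recombination frequency = 309/1000 = 0.3090 ≈ 30.9%, i.e. 30.9 cM.

30.9 cM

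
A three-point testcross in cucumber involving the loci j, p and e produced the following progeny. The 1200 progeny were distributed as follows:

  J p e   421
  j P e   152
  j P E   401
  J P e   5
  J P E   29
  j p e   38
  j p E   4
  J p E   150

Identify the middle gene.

The two most frequent reciprocal classes, J p e and j P E, are the parental types, so the F1 was J p e / j P E.
The two rarest classes, J P e and j p E, are the double crossovers. Comparing them with the parentals, only the p allele has switched, so p is the middle locus and the order is j – p – e.

p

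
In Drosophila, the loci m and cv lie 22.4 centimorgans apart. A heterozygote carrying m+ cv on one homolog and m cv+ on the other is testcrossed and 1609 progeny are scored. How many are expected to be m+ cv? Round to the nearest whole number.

A map distance of 22.4 centimorgans corresponds to a recombination frequency of 0.224.
The F1 is m+ cv / m cv+, so m+ cv is a parental gamete class with expected frequency (1 − r)/2 = 0.776/2 = 0.3880.
Expected number = 0.3880 × 1609 = 624.29 ≈ 624.

624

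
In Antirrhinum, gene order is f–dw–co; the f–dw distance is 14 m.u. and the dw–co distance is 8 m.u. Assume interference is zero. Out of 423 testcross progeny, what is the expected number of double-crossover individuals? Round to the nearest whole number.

Map distances give recombination frequencies of 0.140 and 0.080 for the two intervals.
With no interference, expected double-crossover frequency = 0.140 × 0.080 = 0.01120.
Expected number = 0.01120 × 423 = 4.74 ≈ 5.

5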